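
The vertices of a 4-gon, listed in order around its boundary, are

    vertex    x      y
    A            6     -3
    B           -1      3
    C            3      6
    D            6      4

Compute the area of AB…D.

Σ = (15) + (-15) + (-24) + (-42) = -66
Area = |Σ|/2 = 33.

33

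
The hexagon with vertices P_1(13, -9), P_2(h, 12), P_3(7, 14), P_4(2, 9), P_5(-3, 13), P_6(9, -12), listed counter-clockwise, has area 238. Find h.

14

Write out the shoelace sum; only the two edges meeting at P_2 involve h:
2·Area = [(13·12 − h·(-9)) + (h·14 − 7·12)] + 82
       = 23·h + 154 = 476
⇒ h = 14.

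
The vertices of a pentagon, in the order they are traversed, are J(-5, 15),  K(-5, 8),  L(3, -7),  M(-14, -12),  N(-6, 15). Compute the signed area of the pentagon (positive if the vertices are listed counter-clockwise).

Apply the shoelace (surveyor's) formula: 2A = Σ (x_i·y_{i+1} − x_{i+1}·y_i), indices taken mod 5.
Σ = (35) + (11) + (-134) + (-282) + (-15) = -385
Signed area = Σ/2 = -192.5 (negative ⇒ clockwise traversal).

-192.5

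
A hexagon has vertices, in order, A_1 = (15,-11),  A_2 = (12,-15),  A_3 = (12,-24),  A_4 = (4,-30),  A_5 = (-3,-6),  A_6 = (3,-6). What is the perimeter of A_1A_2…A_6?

|A_1A_2| = √((-3)² + (-4)²) = √25 = 5
|A_2A_3| = √((0)² + (-9)²) = √81 = 9
|A_3A_4| = √((-8)² + (-6)²) = √100 = 10
|A_4A_5| = √((-7)² + (24)²) = √625 = 25
|A_5A_6| = √((6)² + (0)²) = √36 = 6
|A_6A_1| = √((12)² + (-5)²) = √169 = 13
Perimeter = 5 + 9 + 10 + 25 + 6 + 13 = 68.

68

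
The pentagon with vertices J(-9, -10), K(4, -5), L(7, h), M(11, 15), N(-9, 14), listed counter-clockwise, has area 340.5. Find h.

7

Write out the shoelace sum; only the two edges meeting at L involve h:
2·Area = [(4·h − 7·(-5)) + (7·15 − 11·h)] + 590
       = -7·h + 730 = 681
⇒ h = 7.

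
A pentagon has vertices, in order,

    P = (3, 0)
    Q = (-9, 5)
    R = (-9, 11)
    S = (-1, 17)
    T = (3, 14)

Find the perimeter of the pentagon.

|PQ| = √((-12)² + (5)²) = √169 = 13
|QR| = √((0)² + (6)²) = √36 = 6
|RS| = √((8)² + (6)²) = √100 = 10
|ST| = √((4)² + (-3)²) = √25 = 5
|TP| = √((0)² + (-14)²) = √196 = 14
Perimeter = 13 + 6 + 10 + 5 + 14 = 48.

48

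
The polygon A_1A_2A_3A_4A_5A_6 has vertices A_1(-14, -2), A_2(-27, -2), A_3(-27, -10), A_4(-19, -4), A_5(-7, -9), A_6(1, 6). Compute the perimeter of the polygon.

78

|A_1A_2| = √((-13)² + (0)²) = √169 = 13
|A_2A_3| = √((0)² + (-8)²) = √64 = 8
|A_3A_4| = √((8)² + (6)²) = √100 = 10
|A_4A_5| = √((12)² + (-5)²) = √169 = 13
|A_5A_6| = √((8)² + (15)²) = √289 = 17
|A_6A_1| = √((-15)² + (-8)²) = √289 = 17
Perimeter = 13 + 8 + 10 + 13 + 17 + 17 = 78.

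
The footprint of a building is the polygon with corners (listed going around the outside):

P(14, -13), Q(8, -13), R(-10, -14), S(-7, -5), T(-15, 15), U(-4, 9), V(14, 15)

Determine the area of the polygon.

600.5

Apply the surveyor's formula: 2A = Σ (x_i·y_{i+1} − x_{i+1}·y_i), indices taken mod 7.
Σ = (-78) + (-242) + (-48) + (-180) + (-75) + (-186) + (-392) = -1201
Area = |Σ|/2 = 600.5.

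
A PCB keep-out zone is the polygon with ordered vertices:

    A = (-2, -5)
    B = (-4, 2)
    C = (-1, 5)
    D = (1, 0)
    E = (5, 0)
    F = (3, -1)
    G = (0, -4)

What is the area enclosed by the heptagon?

36

Apply the shoelace formula: 2A = Σ (x_i·y_{i+1} − x_{i+1}·y_i), indices taken mod 7.
A→B: (-2)(2) − (-4)(-5) = -24
B→C: (-4)(5) − (-1)(2) = -18
C→D: (-1)(0) − (1)(5) = -5
D→E: (1)(0) − (5)(0) = 0
E→F: (5)(-1) − (3)(0) = -5
F→G: (3)(-4) − (0)(-1) = -12
G→A: (0)(-5) − (-2)(-4) = -8
Σ = -72
Area = |Σ|/2 = 36.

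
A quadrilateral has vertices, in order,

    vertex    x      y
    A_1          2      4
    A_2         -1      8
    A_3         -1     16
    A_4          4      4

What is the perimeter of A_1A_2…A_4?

|A_1A_2| = √((-3)² + (4)²) = √25 = 5
|A_2A_3| = √((0)² + (8)²) = √64 = 8
|A_3A_4| = √((5)² + (-12)²) = √169 = 13
|A_4A_1| = √((-2)² + (0)²) = √4 = 2
Perimeter = 5 + 8 + 13 + 2 = 28.

28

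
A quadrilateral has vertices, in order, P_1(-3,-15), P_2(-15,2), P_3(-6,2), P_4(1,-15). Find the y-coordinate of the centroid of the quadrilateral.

Apply the surveyor's formula. First the cross-terms c_i = x_i·y_{i+1} − x_{i+1}·y_i:
  -231, -18, 88, -60  ⇒  2A = -221, A = -110.5.
Then Σ (y_i + y_{i+1})·c_i = 3587, so ȳ = 3587 / (6·(-110.5)) = -211/39.

-211/39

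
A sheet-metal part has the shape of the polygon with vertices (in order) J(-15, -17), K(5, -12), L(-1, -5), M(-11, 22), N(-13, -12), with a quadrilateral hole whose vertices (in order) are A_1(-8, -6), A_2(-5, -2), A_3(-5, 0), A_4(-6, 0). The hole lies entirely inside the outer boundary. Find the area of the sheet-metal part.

Outer boundary:
Apply the shoelace (surveyor's) formula: 2A = Σ (x_i·y_{i+1} − x_{i+1}·y_i), indices taken mod 5.
Cross-terms: 265, -37, -77, 418, 41  ⇒  Σ = 610
Area = |Σ|/2 = 305.
Hole:
Apply the shoelace formula: 2A = Σ (x_i·y_{i+1} − x_{i+1}·y_i), indices taken mod 4.
Σ = (-14) + (-10) + (0) + (36) = 12
Area = |Σ|/2 = 6.
Net area = 305 − 6 = 299.

299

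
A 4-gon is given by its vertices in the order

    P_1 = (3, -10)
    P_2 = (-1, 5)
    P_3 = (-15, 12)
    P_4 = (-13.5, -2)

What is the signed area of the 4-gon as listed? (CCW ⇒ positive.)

200.5

Apply Gauss's area formula: 2A = Σ (x_i·y_{i+1} − x_{i+1}·y_i), indices taken mod 4.
P_1→P_2: (3)(5) − (-1)(-10) = 5
P_2→P_3: (-1)(12) − (-15)(5) = 63
P_3→P_4: (-15)(-2) − (-13.5)(12) = 192
P_4→P_1: (-13.5)(-10) − (3)(-2) = 141
Σ = 401
Signed area = Σ/2 = 200.5 (positive ⇒ counter-clockwise traversal).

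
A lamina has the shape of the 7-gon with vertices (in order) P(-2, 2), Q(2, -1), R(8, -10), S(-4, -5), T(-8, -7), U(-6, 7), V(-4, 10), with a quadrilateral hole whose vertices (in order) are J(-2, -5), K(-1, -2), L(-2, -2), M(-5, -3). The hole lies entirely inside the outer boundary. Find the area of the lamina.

Outer boundary:
Cross-terms: -2, -12, -80, -12, -98, -32, 12  ⇒  Σ = -224
Area = |Σ|/2 = 112.
Hole:
Cross-terms: -1, -2, -4, 19  ⇒  Σ = 12
Area = |Σ|/2 = 6.
Net area = 112 − 6 = 106.

106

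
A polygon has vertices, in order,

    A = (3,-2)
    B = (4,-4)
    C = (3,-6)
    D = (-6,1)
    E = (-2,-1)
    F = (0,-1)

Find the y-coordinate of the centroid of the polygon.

Apply the surveyor's formula. First the cross-terms c_i = x_i·y_{i+1} − x_{i+1}·y_i:
  -4, -12, -33, 8, 2, 3  ⇒  2A = -36, A = -18.
Then Σ (y_i + y_{i+1})·c_i = 296, so ȳ = 296 / (6·(-18)) = -74/27.

-74/27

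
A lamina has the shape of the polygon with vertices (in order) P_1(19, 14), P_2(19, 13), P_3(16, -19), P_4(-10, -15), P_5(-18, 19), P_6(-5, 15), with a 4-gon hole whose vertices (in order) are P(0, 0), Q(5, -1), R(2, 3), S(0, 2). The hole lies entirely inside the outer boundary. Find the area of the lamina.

993.5

Outer boundary:
Σ = (-19) + (-569) + (-430) + (-460) + (-175) + (-355) = -2008
Area = |Σ|/2 = 1004.
Hole:
Apply the shoelace formula: 2A = Σ (x_i·y_{i+1} − x_{i+1}·y_i), indices taken mod 4.
Σ = (0) + (17) + (4) + (0) = 21
Area = |Σ|/2 = 10.5.
Net area = 1004 − 10.5 = 993.5.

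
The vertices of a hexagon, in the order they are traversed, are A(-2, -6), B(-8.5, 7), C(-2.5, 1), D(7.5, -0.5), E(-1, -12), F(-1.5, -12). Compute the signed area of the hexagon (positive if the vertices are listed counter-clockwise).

-86.875

Apply Gauss's area formula: 2A = Σ (x_i·y_{i+1} − x_{i+1}·y_i), indices taken mod 6.
Cross-terms: -65, 9, -6.25, -90.5, -6, -15  ⇒  Σ = -173.75
Signed area = Σ/2 = -86.875 (negative ⇒ clockwise traversal).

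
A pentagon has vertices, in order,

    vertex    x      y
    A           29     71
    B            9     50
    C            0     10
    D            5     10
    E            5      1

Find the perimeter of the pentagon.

|AB| = √((-20)² + (-21)²) = √841 = 29
|BC| = √((-9)² + (-40)²) = √1681 = 41
|CD| = √((5)² + (0)²) = √25 = 5
|DE| = √((0)² + (-9)²) = √81 = 9
|EA| = √((24)² + (70)²) = √5476 = 74
Perimeter = 29 + 41 + 5 + 9 + 74 = 158.

158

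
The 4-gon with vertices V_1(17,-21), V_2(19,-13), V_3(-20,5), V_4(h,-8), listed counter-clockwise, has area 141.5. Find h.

1

The doubled signed area Σ (x_i y_{i+1} − x_{i+1} y_i) is linear in h.
With h=0 it equals 309; the coefficient of h is -26 (from the two edges through V_4).
So -26·h + 309 = 2·141.5 = 283 ⇒ h = 1.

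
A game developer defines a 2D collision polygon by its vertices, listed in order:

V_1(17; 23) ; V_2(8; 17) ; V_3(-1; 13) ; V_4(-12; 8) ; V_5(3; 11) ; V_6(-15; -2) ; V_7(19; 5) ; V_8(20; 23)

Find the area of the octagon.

Apply the surveyor's formula: 2A = Σ (x_i·y_{i+1} − x_{i+1}·y_i), indices taken mod 8.
Cross-terms: 105, 121, 148, -156, 159, -37, 337, 69  ⇒  Σ = 746
Area = |Σ|/2 = 373.

373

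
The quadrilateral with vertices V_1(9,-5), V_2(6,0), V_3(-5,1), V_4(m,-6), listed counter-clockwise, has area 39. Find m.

7

Write out the shoelace sum; only the two edges meeting at V_4 involve m:
2·Area = [((-5)·(-6) − m·1) + (m·(-5) − 9·(-6))] + 36
       = -6·m + 120 = 78
⇒ m = 7.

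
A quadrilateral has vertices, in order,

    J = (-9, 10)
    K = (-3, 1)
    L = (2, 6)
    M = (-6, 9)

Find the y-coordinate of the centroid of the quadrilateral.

Apply Gauss's area formula. First the cross-terms c_i = x_i·y_{i+1} − x_{i+1}·y_i:
  21, -20, 54, 21  ⇒  2A = 76, A = 38.
Then Σ (y_i + y_{i+1})·c_i = 1300, so ȳ = 1300 / (6·38) = 325/57.

325/57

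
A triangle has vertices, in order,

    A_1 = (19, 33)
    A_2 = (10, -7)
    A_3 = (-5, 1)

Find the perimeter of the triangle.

98

|A_1A_2| = √((-9)² + (-40)²) = √1681 = 41
|A_2A_3| = √((-15)² + (8)²) = √289 = 17
|A_3A_1| = √((24)² + (32)²) = √1600 = 40
Perimeter = 41 + 17 + 40 = 98.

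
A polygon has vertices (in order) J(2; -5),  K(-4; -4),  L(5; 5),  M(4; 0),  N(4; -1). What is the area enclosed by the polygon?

35

Apply Gauss's area formula: 2A = Σ (x_i·y_{i+1} − x_{i+1}·y_i), indices taken mod 5.
Σ = (-28) + (0) + (-20) + (-4) + (-18) = -70
Area = |Σ|/2 = 35.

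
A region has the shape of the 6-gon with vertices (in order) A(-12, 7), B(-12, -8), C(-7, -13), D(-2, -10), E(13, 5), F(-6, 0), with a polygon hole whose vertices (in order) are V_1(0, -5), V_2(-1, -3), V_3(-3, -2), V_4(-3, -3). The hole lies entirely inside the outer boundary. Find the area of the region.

213

Outer boundary:
Cross-terms: 180, 100, 44, 120, 30, -42  ⇒  Σ = 432
Area = |Σ|/2 = 216.
Hole:
V_1→V_2: (0)(-3) − (-1)(-5) = -5
V_2→V_3: (-1)(-2) − (-3)(-3) = -7
V_3→V_4: (-3)(-3) − (-3)(-2) = 3
V_4→V_1: (-3)(-5) − (0)(-3) = 15
Σ = 6
Area = |Σ|/2 = 3.
Net area = 216 − 3 = 213.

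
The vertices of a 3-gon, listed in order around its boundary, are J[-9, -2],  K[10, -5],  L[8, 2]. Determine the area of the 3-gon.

Apply the surveyor's formula: 2A = Σ (x_i·y_{i+1} − x_{i+1}·y_i), indices taken mod 3.
Σ = (65) + (60) + (2) = 127
Area = |Σ|/2 = 63.5.

63.5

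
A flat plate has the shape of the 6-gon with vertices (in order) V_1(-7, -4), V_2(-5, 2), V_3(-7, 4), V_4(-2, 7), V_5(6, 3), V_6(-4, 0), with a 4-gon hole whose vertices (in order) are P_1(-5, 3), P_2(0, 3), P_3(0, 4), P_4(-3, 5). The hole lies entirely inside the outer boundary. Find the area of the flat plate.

Outer boundary:
Σ = (-34) + (-6) + (-41) + (-48) + (12) + (16) = -101
Area = |Σ|/2 = 50.5.
Hole:
P_1→P_2: (-5)(3) − (0)(3) = -15
P_2→P_3: (0)(4) − (0)(3) = 0
P_3→P_4: (0)(5) − (-3)(4) = 12
P_4→P_1: (-3)(3) − (-5)(5) = 16
Σ = 13
Area = |Σ|/2 = 6.5.
Net area = 50.5 − 6.5 = 44.

44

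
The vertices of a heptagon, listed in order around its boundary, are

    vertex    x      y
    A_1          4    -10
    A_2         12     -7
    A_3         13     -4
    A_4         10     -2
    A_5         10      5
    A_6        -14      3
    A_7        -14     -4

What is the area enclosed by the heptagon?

Apply the surveyor's formula: 2A = Σ (x_i·y_{i+1} − x_{i+1}·y_i), indices taken mod 7.
A_1→A_2: (4)(-7) − (12)(-10) = 92
A_2→A_3: (12)(-4) − (13)(-7) = 43
A_3→A_4: (13)(-2) − (10)(-4) = 14
A_4→A_5: (10)(5) − (10)(-2) = 70
A_5→A_6: (10)(3) − (-14)(5) = 100
A_6→A_7: (-14)(-4) − (-14)(3) = 98
A_7→A_1: (-14)(-10) − (4)(-4) = 156
Σ = 573
Area = |Σ|/2 = 286.5.

286.5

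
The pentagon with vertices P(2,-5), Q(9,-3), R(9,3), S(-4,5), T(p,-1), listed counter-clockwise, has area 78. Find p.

0

The doubled signed area Σ (x_i y_{i+1} − x_{i+1} y_i) is linear in p.
With p=0 it equals 156; the coefficient of p is -10 (from the two edges through T).
So -10·p + 156 = 2·78 = 156 ⇒ p = 0.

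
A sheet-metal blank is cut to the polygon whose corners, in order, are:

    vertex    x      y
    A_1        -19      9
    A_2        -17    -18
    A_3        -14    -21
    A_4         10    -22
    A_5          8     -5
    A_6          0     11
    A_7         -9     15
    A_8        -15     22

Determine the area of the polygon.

870.5

Σ = (495) + (105) + (518) + (126) + (88) + (99) + (27) + (283) = 1741
Area = |Σ|/2 = 870.5.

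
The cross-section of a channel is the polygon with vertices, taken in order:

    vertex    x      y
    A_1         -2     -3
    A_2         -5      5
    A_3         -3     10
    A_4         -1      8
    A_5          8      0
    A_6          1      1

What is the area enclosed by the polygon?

Apply the surveyor's formula: 2A = Σ (x_i·y_{i+1} − x_{i+1}·y_i), indices taken mod 6.
Σ = (-25) + (-35) + (-14) + (-64) + (8) + (-1) = -131
Area = |Σ|/2 = 65.5.

65.5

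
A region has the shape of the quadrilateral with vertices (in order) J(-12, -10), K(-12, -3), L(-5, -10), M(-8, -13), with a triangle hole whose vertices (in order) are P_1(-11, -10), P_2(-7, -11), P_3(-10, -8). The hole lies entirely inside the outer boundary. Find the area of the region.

Outer boundary:
Σ = (-84) + (105) + (-15) + (-76) = -70
Area = |Σ|/2 = 35.
Hole:
Apply the shoelace formula: 2A = Σ (x_i·y_{i+1} − x_{i+1}·y_i), indices taken mod 3.
Σ = (51) + (-54) + (12) = 9
Area = |Σ|/2 = 4.5.
Net area = 35 − 4.5 = 30.5.

30.5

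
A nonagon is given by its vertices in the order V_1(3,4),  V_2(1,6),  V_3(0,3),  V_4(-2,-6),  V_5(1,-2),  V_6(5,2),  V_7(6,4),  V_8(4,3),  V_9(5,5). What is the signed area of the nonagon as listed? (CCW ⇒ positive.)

Apply the surveyor's formula: 2A = Σ (x_i·y_{i+1} − x_{i+1}·y_i), indices taken mod 9.
Cross-terms: 14, 3, 6, 10, 12, 8, 2, 5, 5  ⇒  Σ = 65
Signed area = Σ/2 = 32.5 (positive ⇒ counter-clockwise traversal).

32.5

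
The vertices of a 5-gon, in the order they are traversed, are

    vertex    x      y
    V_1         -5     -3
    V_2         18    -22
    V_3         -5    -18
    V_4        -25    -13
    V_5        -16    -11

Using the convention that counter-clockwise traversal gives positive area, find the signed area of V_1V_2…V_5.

Apply the shoelace formula: 2A = Σ (x_i·y_{i+1} − x_{i+1}·y_i), indices taken mod 5.
Cross-terms: 164, -434, -385, 67, -7  ⇒  Σ = -595
Signed area = Σ/2 = -297.5 (negative ⇒ clockwise traversal).

-297.5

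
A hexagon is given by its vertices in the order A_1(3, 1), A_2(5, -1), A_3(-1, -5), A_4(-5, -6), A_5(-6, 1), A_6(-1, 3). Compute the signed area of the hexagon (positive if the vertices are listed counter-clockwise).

Apply the surveyor's formula: 2A = Σ (x_i·y_{i+1} − x_{i+1}·y_i), indices taken mod 6.
A_1→A_2: (3)(-1) − (5)(1) = -8
A_2→A_3: (5)(-5) − (-1)(-1) = -26
A_3→A_4: (-1)(-6) − (-5)(-5) = -19
A_4→A_5: (-5)(1) − (-6)(-6) = -41
A_5→A_6: (-6)(3) − (-1)(1) = -17
A_6→A_1: (-1)(1) − (3)(3) = -10
Σ = -121
Signed area = Σ/2 = -60.5 (negative ⇒ clockwise traversal).

-60.5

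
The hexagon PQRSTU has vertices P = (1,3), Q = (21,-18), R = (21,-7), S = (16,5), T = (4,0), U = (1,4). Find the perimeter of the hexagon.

72

|PQ| = √((20)² + (-21)²) = √841 = 29
|QR| = √((0)² + (11)²) = √121 = 11
|RS| = √((-5)² + (12)²) = √169 = 13
|ST| = √((-12)² + (-5)²) = √169 = 13
|TU| = √((-3)² + (4)²) = √25 = 5
|UP| = √((0)² + (-1)²) = √1 = 1
Perimeter = 29 + 11 + 13 + 13 + 5 + 1 = 72.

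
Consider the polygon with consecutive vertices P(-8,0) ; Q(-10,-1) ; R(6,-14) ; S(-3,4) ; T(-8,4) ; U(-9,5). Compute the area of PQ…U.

96

Σ = (8) + (146) + (-18) + (20) + (-4) + (40) = 192
Area = |Σ|/2 = 96.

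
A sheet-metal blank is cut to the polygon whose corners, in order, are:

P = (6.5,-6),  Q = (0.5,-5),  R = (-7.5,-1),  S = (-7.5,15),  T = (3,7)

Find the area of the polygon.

Σ = (-29.5) + (-38) + (-120) + (-97.5) + (-63.5) = -348.5
Area = |Σ|/2 = 174.25.

174.25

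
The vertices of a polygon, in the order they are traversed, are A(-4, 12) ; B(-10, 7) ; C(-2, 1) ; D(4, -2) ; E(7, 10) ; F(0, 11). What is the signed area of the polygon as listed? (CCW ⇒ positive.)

135.5

Apply the surveyor's formula: 2A = Σ (x_i·y_{i+1} − x_{i+1}·y_i), indices taken mod 6.
Cross-terms: 92, 4, 0, 54, 77, 44  ⇒  Σ = 271
Signed area = Σ/2 = 135.5 (positive ⇒ counter-clockwise traversal).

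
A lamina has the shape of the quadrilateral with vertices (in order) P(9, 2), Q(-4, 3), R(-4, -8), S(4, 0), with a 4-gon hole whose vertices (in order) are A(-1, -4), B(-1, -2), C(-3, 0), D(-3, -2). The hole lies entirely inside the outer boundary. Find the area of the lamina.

55.5

Outer boundary:
Apply the shoelace (surveyor's) formula: 2A = Σ (x_i·y_{i+1} − x_{i+1}·y_i), indices taken mod 4.
Cross-terms: 35, 44, 32, 8  ⇒  Σ = 119
Area = |Σ|/2 = 59.5.
Hole:
Cross-terms: -2, -6, 6, 10  ⇒  Σ = 8
Area = |Σ|/2 = 4.
Net area = 59.5 − 4 = 55.5.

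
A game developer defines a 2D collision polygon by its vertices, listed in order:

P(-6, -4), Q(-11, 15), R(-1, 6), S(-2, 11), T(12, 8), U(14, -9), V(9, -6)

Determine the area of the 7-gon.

313.5

Cross-terms: -134, -51, 1, -148, -220, -3, -72  ⇒  Σ = -627
Area = |Σ|/2 = 313.5.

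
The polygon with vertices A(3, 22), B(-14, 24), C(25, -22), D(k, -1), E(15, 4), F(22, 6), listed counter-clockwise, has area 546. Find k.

21

Write out the shoelace sum; only the two edges meeting at D involve k:
2·Area = [(25·(-1) − k·(-22)) + (k·4 − 15·(-1))] + 556
       = 26·k + 546 = 1092
⇒ k = 21.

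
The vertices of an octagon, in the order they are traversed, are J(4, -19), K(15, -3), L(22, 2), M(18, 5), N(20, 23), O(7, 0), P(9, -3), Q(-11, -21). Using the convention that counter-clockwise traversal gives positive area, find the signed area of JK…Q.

Apply the shoelace formula: 2A = Σ (x_i·y_{i+1} − x_{i+1}·y_i), indices taken mod 8.
Σ = (273) + (96) + (74) + (314) + (-161) + (-21) + (-222) + (293) = 646
Signed area = Σ/2 = 323 (positive ⇒ counter-clockwise traversal).

323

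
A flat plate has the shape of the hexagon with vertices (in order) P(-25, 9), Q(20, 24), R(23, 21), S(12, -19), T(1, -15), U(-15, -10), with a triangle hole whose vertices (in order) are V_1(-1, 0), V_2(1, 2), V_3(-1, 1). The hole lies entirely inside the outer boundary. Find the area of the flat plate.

1190

Outer boundary:
Apply the shoelace (surveyor's) formula: 2A = Σ (x_i·y_{i+1} − x_{i+1}·y_i), indices taken mod 6.
Cross-terms: -780, -132, -689, -161, -235, -385  ⇒  Σ = -2382
Area = |Σ|/2 = 1191.
Hole:
V_1→V_2: (-1)(2) − (1)(0) = -2
V_2→V_3: (1)(1) − (-1)(2) = 3
V_3→V_1: (-1)(0) − (-1)(1) = 1
Σ = 2
Area = |Σ|/2 = 1.
Net area = 1191 − 1 = 1190.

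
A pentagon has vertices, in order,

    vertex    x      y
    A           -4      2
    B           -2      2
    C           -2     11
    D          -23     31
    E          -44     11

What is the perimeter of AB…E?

110

|AB| = √((2)² + (0)²) = √4 = 2
|BC| = √((0)² + (9)²) = √81 = 9
|CD| = √((-21)² + (20)²) = √841 = 29
|DE| = √((-21)² + (-20)²) = √841 = 29
|EA| = √((40)² + (-9)²) = √1681 = 41
Perimeter = 2 + 9 + 29 + 29 + 41 = 110.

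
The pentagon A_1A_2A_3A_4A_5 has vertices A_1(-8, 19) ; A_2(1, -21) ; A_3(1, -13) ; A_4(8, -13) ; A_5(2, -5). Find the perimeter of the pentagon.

92

|A_1A_2| = √((9)² + (-40)²) = √1681 = 41
|A_2A_3| = √((0)² + (8)²) = √64 = 8
|A_3A_4| = √((7)² + (0)²) = √49 = 7
|A_4A_5| = √((-6)² + (8)²) = √100 = 10
|A_5A_1| = √((-10)² + (24)²) = √676 = 26
Perimeter = 41 + 8 + 7 + 10 + 26 = 92.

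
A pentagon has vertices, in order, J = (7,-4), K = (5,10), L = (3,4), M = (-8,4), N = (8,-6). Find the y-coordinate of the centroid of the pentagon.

62/45

Apply the surveyor's formula. First the cross-terms c_i = x_i·y_{i+1} − x_{i+1}·y_i:
  90, -10, 44, 16, 10  ⇒  2A = 150, A = 75.
Then Σ (y_i + y_{i+1})·c_i = 620, so ȳ = 620 / (6·75) = 62/45.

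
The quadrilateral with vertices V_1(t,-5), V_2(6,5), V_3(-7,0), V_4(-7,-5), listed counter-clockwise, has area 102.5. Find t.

Write out the shoelace sum; only the two edges meeting at V_1 involve t:
2·Area = [((-7)·(-5) − t·(-5)) + (t·5 − 6·(-5))] + 70
       = 10·t + 135 = 205
⇒ t = 7.

7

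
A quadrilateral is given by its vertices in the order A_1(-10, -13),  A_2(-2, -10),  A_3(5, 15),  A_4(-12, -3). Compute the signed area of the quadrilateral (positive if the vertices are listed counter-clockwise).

192.5

Cross-terms: 74, 20, 165, 126  ⇒  Σ = 385
Signed area = Σ/2 = 192.5 (positive ⇒ counter-clockwise traversal).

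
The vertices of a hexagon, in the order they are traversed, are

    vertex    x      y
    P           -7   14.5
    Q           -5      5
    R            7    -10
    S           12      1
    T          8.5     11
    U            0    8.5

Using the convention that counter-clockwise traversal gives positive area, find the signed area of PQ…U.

217.375

Apply Gauss's area formula: 2A = Σ (x_i·y_{i+1} − x_{i+1}·y_i), indices taken mod 6.
Σ = (37.5) + (15) + (127) + (123.5) + (72.25) + (59.5) = 434.75
Signed area = Σ/2 = 217.375 (positive ⇒ counter-clockwise traversal).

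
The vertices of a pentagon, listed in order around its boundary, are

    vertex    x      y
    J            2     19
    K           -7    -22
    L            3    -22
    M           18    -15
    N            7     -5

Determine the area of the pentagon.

Apply the surveyor's formula: 2A = Σ (x_i·y_{i+1} − x_{i+1}·y_i), indices taken mod 5.
Σ = (89) + (220) + (351) + (15) + (143) = 818
Area = |Σ|/2 = 409.

409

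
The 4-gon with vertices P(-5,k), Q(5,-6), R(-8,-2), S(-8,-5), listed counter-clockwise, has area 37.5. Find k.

Write out the shoelace sum; only the two edges meeting at P involve k:
2·Area = [((-8)·k − (-5)·(-5)) + ((-5)·(-6) − 5·k)] + -34
       = -13·k + -29 = 75
⇒ k = -8.

-8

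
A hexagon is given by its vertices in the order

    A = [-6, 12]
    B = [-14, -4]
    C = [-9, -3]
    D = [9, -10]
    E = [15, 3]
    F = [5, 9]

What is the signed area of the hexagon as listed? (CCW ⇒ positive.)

Σ = (192) + (6) + (117) + (177) + (120) + (114) = 726
Signed area = Σ/2 = 363 (positive ⇒ counter-clockwise traversal).

363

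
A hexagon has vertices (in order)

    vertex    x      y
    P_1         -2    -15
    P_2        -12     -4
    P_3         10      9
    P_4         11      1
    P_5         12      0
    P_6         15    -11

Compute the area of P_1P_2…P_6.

Apply the shoelace formula: 2A = Σ (x_i·y_{i+1} − x_{i+1}·y_i), indices taken mod 6.
Cross-terms: -172, -68, -89, -12, -132, -247  ⇒  Σ = -720
Area = |Σ|/2 = 360.

360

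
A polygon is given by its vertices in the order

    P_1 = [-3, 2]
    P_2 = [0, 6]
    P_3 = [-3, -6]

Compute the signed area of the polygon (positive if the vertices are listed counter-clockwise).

Apply Gauss's area formula: 2A = Σ (x_i·y_{i+1} − x_{i+1}·y_i), indices taken mod 3.
Σ = (-18) + (18) + (-24) = -24
Signed area = Σ/2 = -12 (negative ⇒ clockwise traversal).

-12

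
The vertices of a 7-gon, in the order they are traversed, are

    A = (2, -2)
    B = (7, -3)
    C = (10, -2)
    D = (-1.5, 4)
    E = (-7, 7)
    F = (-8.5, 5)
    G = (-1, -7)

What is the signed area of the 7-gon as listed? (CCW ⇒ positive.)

Cross-terms: 8, 16, 37, 17.5, 24.5, 64.5, 16  ⇒  Σ = 183.5
Signed area = Σ/2 = 91.75 (positive ⇒ counter-clockwise traversal).

91.75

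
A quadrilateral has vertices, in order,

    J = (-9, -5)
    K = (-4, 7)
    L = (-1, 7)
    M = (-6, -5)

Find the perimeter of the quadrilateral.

|JK| = √((5)² + (12)²) = √169 = 13
|KL| = √((3)² + (0)²) = √9 = 3
|LM| = √((-5)² + (-12)²) = √169 = 13
|MJ| = √((-3)² + (0)²) = √9 = 3
Perimeter = 13 + 3 + 13 + 3 = 32.

32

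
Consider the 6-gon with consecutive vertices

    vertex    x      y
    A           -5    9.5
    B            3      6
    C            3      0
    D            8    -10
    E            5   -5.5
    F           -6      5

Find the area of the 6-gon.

70.25

Apply the surveyor's formula: 2A = Σ (x_i·y_{i+1} − x_{i+1}·y_i), indices taken mod 6.
Σ = (-58.5) + (-18) + (-30) + (6) + (-8) + (-32) = -140.5
Area = |Σ|/2 = 70.25.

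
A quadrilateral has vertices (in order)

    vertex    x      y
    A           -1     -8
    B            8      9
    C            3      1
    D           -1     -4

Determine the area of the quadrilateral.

A→B: (-1)(9) − (8)(-8) = 55
B→C: (8)(1) − (3)(9) = -19
C→D: (3)(-4) − (-1)(1) = -11
D→A: (-1)(-8) − (-1)(-4) = 4
Σ = 29
Area = |Σ|/2 = 14.5.

14.5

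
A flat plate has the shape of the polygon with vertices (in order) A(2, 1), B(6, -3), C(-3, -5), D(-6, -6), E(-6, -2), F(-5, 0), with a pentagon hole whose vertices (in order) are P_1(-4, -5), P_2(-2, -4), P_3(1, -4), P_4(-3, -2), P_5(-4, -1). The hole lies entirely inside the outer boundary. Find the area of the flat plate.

43.5

Outer boundary:
A→B: (2)(-3) − (6)(1) = -12
B→C: (6)(-5) − (-3)(-3) = -39
C→D: (-3)(-6) − (-6)(-5) = -12
D→E: (-6)(-2) − (-6)(-6) = -24
E→F: (-6)(0) − (-5)(-2) = -10
F→A: (-5)(1) − (2)(0) = -5
Σ = -102
Area = |Σ|/2 = 51.
Hole:
P_1→P_2: (-4)(-4) − (-2)(-5) = 6
P_2→P_3: (-2)(-4) − (1)(-4) = 12
P_3→P_4: (1)(-2) − (-3)(-4) = -14
P_4→P_5: (-3)(-1) − (-4)(-2) = -5
P_5→P_1: (-4)(-5) − (-4)(-1) = 16
Σ = 15
Area = |Σ|/2 = 7.5.
Net area = 51 − 7.5 = 43.5.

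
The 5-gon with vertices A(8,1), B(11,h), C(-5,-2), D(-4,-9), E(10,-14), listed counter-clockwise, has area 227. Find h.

14

The doubled signed area Σ (x_i y_{i+1} − x_{i+1} y_i) is linear in h.
With h=0 it equals 272; the coefficient of h is 13 (from the two edges through B).
So 13·h + 272 = 2·227 = 454 ⇒ h = 14.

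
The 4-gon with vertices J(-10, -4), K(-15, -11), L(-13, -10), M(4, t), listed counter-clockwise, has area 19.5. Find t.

14

The doubled signed area Σ (x_i y_{i+1} − x_{i+1} y_i) is linear in t.
With t=0 it equals 81; the coefficient of t is -3 (from the two edges through M).
So -3·t + 81 = 2·19.5 = 39 ⇒ t = 14.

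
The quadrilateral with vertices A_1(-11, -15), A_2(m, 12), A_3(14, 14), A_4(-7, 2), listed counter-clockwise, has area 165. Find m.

13

Write out the shoelace sum; only the two edges meeting at A_2 involve m:
2·Area = [((-11)·12 − m·(-15)) + (m·14 − 14·12)] + 253
       = 29·m + -47 = 330
⇒ m = 13.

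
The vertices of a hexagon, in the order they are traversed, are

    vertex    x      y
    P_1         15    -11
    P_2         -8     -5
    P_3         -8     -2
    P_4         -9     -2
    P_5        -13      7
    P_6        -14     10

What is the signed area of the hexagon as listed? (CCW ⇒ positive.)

Apply the surveyor's formula: 2A = Σ (x_i·y_{i+1} − x_{i+1}·y_i), indices taken mod 6.
Σ = (-163) + (-24) + (-2) + (-89) + (-32) + (4) = -306
Signed area = Σ/2 = -153 (negative ⇒ clockwise traversal).

-153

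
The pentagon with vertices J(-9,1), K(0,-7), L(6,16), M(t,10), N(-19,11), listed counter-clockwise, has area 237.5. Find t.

The doubled signed area Σ (x_i y_{i+1} − x_{i+1} y_i) is linear in t.
With t=0 it equals 435; the coefficient of t is -5 (from the two edges through M).
So -5·t + 435 = 2·237.5 = 475 ⇒ t = -8.

-8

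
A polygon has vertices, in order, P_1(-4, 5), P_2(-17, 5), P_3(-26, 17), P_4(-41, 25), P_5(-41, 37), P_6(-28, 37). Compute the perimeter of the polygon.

110

|P_1P_2| = √((-13)² + (0)²) = √169 = 13
|P_2P_3| = √((-9)² + (12)²) = √225 = 15
|P_3P_4| = √((-15)² + (8)²) = √289 = 17
|P_4P_5| = √((0)² + (12)²) = √144 = 12
|P_5P_6| = √((13)² + (0)²) = √169 = 13
|P_6P_1| = √((24)² + (-32)²) = √1600 = 40
Perimeter = 13 + 15 + 17 + 12 + 13 + 40 = 110.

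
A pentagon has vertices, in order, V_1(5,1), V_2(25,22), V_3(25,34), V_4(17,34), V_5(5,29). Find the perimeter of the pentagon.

90

|V_1V_2| = √((20)² + (21)²) = √841 = 29
|V_2V_3| = √((0)² + (12)²) = √144 = 12
|V_3V_4| = √((-8)² + (0)²) = √64 = 8
|V_4V_5| = √((-12)² + (-5)²) = √169 = 13
|V_5V_1| = √((0)² + (-28)²) = √784 = 28
Perimeter = 29 + 12 + 8 + 13 + 28 = 90.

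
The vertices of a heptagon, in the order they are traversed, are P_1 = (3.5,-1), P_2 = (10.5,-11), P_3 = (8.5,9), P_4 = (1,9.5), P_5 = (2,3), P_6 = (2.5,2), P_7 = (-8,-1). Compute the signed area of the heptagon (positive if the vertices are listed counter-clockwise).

Σ = (-28) + (188) + (71.75) + (-16) + (-3.5) + (13.5) + (11.5) = 237.25
Signed area = Σ/2 = 118.625 (positive ⇒ counter-clockwise traversal).

118.625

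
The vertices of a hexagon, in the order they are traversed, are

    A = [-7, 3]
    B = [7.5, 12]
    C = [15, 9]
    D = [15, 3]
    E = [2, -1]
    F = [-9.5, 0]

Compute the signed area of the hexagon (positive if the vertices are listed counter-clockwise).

Apply the shoelace (surveyor's) formula: 2A = Σ (x_i·y_{i+1} − x_{i+1}·y_i), indices taken mod 6.
A→B: (-7)(12) − (7.5)(3) = -106.5
B→C: (7.5)(9) − (15)(12) = -112.5
C→D: (15)(3) − (15)(9) = -90
D→E: (15)(-1) − (2)(3) = -21
E→F: (2)(0) − (-9.5)(-1) = -9.5
F→A: (-9.5)(3) − (-7)(0) = -28.5
Σ = -368
Signed area = Σ/2 = -184 (negative ⇒ clockwise traversal).

-184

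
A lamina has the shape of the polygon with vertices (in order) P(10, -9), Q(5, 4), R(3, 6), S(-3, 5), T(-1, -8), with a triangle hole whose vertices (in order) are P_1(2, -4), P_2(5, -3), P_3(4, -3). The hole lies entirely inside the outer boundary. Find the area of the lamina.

126.5

Outer boundary:
Σ = (85) + (18) + (33) + (29) + (89) = 254
Area = |Σ|/2 = 127.
Hole:
Apply the shoelace (surveyor's) formula: 2A = Σ (x_i·y_{i+1} − x_{i+1}·y_i), indices taken mod 3.
P_1→P_2: (2)(-3) − (5)(-4) = 14
P_2→P_3: (5)(-3) − (4)(-3) = -3
P_3→P_1: (4)(-4) − (2)(-3) = -10
Σ = 1
Area = |Σ|/2 = 0.5.
Net area = 127 − 0.5 = 126.5.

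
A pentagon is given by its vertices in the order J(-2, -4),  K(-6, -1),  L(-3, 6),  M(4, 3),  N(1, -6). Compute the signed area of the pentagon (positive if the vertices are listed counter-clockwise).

-68.5

Σ = (-22) + (-39) + (-33) + (-27) + (-16) = -137
Signed area = Σ/2 = -68.5 (negative ⇒ clockwise traversal).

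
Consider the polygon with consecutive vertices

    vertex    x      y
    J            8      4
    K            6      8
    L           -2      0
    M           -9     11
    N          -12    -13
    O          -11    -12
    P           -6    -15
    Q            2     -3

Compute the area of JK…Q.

Cross-terms: 40, 16, -22, 249, 1, 93, 48, 32  ⇒  Σ = 457
Area = |Σ|/2 = 228.5.

228.5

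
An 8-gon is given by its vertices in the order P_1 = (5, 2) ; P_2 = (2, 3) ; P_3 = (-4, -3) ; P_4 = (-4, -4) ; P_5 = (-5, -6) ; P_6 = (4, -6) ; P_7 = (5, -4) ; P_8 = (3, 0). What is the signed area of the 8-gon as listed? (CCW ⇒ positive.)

55.5

P_1→P_2: (5)(3) − (2)(2) = 11
P_2→P_3: (2)(-3) − (-4)(3) = 6
P_3→P_4: (-4)(-4) − (-4)(-3) = 4
P_4→P_5: (-4)(-6) − (-5)(-4) = 4
P_5→P_6: (-5)(-6) − (4)(-6) = 54
P_6→P_7: (4)(-4) − (5)(-6) = 14
P_7→P_8: (5)(0) − (3)(-4) = 12
P_8→P_1: (3)(2) − (5)(0) = 6
Σ = 111
Signed area = Σ/2 = 55.5 (positive ⇒ counter-clockwise traversal).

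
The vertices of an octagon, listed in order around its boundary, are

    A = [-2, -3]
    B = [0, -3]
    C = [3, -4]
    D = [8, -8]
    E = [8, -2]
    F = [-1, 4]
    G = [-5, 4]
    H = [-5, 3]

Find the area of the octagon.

71.5

Cross-terms: 6, 9, 8, 48, 30, 16, 5, 21  ⇒  Σ = 143
Area = |Σ|/2 = 71.5.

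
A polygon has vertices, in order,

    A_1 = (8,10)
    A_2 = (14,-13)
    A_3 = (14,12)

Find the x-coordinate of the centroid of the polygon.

Apply Gauss's area formula. First the cross-terms c_i = x_i·y_{i+1} − x_{i+1}·y_i:
  -244, 350, 44  ⇒  2A = 150, A = 75.
Then Σ (x_i + x_{i+1})·c_i = 5400, so x̄ = 5400 / (6·75) = 12.

12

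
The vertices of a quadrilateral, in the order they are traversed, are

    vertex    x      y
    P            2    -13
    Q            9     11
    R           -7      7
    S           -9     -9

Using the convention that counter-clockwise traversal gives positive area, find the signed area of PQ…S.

Σ = (139) + (140) + (126) + (135) = 540
Signed area = Σ/2 = 270 (positive ⇒ counter-clockwise traversal).

270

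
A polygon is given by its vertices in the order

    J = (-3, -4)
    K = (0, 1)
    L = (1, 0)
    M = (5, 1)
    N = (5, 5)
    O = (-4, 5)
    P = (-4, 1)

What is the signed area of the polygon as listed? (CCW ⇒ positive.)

Apply the surveyor's formula: 2A = Σ (x_i·y_{i+1} − x_{i+1}·y_i), indices taken mod 7.
J→K: (-3)(1) − (0)(-4) = -3
K→L: (0)(0) − (1)(1) = -1
L→M: (1)(1) − (5)(0) = 1
M→N: (5)(5) − (5)(1) = 20
N→O: (5)(5) − (-4)(5) = 45
O→P: (-4)(1) − (-4)(5) = 16
P→J: (-4)(-4) − (-3)(1) = 19
Σ = 97
Signed area = Σ/2 = 48.5 (positive ⇒ counter-clockwise traversal).

48.5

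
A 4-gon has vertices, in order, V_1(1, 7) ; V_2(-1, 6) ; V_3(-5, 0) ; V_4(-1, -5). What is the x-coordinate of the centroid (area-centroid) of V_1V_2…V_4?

Apply the surveyor's formula. First the cross-terms c_i = x_i·y_{i+1} − x_{i+1}·y_i:
  13, 30, 25, -2  ⇒  2A = 66, A = 33.
Then Σ (x_i + x_{i+1})·c_i = -330, so x̄ = -330 / (6·33) = -5/3.

-5/3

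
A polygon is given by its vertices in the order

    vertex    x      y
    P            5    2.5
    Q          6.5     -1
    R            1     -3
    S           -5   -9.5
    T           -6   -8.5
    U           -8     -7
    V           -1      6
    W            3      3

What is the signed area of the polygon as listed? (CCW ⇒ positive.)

Σ = (-21.25) + (-18.5) + (-24.5) + (-14.5) + (-26) + (-55) + (-21) + (-7.5) = -188.25
Signed area = Σ/2 = -94.125 (negative ⇒ clockwise traversal).

-94.125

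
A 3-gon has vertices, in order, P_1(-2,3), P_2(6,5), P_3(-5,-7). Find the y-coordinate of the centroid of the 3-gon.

Apply the shoelace formula. First the cross-terms c_i = x_i·y_{i+1} − x_{i+1}·y_i:
  -28, -17, -29  ⇒  2A = -74, A = -37.
Then Σ (y_i + y_{i+1})·c_i = -74, so ȳ = -74 / (6·(-37)) = 1/3.

1/3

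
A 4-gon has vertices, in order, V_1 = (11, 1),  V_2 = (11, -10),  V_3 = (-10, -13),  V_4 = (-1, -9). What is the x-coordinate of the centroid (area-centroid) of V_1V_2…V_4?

44/9

Apply the shoelace (surveyor's) formula. First the cross-terms c_i = x_i·y_{i+1} − x_{i+1}·y_i:
  -121, -243, 77, 98  ⇒  2A = -189, A = -94.5.
Then Σ (x_i + x_{i+1})·c_i = -2772, so x̄ = -2772 / (6·(-94.5)) = 44/9.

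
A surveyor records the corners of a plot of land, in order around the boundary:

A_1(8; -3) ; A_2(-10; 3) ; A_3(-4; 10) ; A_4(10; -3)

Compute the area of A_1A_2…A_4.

94

Σ = (-6) + (-88) + (-88) + (-6) = -188
Area = |Σ|/2 = 94.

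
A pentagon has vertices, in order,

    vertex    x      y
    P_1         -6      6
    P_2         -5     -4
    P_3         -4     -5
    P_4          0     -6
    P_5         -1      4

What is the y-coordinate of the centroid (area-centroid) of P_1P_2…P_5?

-5/33

Apply the shoelace (surveyor's) formula. First the cross-terms c_i = x_i·y_{i+1} − x_{i+1}·y_i:
  54, 9, 24, -6, 18  ⇒  2A = 99, A = 49.5.
Then Σ (y_i + y_{i+1})·c_i = -45, so ȳ = -45 / (6·49.5) = -5/33.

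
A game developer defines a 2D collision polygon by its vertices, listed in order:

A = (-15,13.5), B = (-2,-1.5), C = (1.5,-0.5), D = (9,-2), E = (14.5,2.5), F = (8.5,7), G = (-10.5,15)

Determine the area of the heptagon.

Apply the shoelace formula: 2A = Σ (x_i·y_{i+1} − x_{i+1}·y_i), indices taken mod 7.
A→B: (-15)(-1.5) − (-2)(13.5) = 49.5
B→C: (-2)(-0.5) − (1.5)(-1.5) = 3.25
C→D: (1.5)(-2) − (9)(-0.5) = 1.5
D→E: (9)(2.5) − (14.5)(-2) = 51.5
E→F: (14.5)(7) − (8.5)(2.5) = 80.25
F→G: (8.5)(15) − (-10.5)(7) = 201
G→A: (-10.5)(13.5) − (-15)(15) = 83.25
Σ = 470.25
Area = |Σ|/2 = 235.125.

235.125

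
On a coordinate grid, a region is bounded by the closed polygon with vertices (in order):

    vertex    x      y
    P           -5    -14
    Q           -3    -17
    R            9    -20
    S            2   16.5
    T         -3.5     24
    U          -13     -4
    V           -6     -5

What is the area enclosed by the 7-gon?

488.125

P→Q: (-5)(-17) − (-3)(-14) = 43
Q→R: (-3)(-20) − (9)(-17) = 213
R→S: (9)(16.5) − (2)(-20) = 188.5
S→T: (2)(24) − (-3.5)(16.5) = 105.75
T→U: (-3.5)(-4) − (-13)(24) = 326
U→V: (-13)(-5) − (-6)(-4) = 41
V→P: (-6)(-14) − (-5)(-5) = 59
Σ = 976.25
Area = |Σ|/2 = 488.125.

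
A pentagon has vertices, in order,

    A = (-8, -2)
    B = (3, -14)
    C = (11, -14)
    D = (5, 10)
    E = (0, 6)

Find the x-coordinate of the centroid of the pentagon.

Apply the surveyor's formula. First the cross-terms c_i = x_i·y_{i+1} − x_{i+1}·y_i:
  118, 112, 180, 30, 48  ⇒  2A = 488, A = 244.
Then Σ (x_i + x_{i+1})·c_i = 3624, so x̄ = 3624 / (6·244) = 151/61.

151/61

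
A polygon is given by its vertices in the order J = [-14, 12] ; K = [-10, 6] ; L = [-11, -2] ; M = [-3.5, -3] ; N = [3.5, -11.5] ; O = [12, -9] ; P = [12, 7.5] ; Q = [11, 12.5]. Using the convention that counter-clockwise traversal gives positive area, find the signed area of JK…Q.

Σ = (36) + (86) + (26) + (50.75) + (106.5) + (198) + (67.5) + (307) = 877.75
Signed area = Σ/2 = 438.875 (positive ⇒ counter-clockwise traversal).

438.875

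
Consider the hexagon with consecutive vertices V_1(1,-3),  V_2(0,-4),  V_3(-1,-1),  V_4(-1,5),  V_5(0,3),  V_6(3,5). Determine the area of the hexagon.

Apply the shoelace (surveyor's) formula: 2A = Σ (x_i·y_{i+1} − x_{i+1}·y_i), indices taken mod 6.
Σ = (-4) + (-4) + (-6) + (-3) + (-9) + (-14) = -40
Area = |Σ|/2 = 20.

20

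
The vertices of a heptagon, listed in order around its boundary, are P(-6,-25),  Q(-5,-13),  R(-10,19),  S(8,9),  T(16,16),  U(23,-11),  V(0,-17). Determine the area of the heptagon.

783.5

Apply Gauss's area formula: 2A = Σ (x_i·y_{i+1} − x_{i+1}·y_i), indices taken mod 7.
P→Q: (-6)(-13) − (-5)(-25) = -47
Q→R: (-5)(19) − (-10)(-13) = -225
R→S: (-10)(9) − (8)(19) = -242
S→T: (8)(16) − (16)(9) = -16
T→U: (16)(-11) − (23)(16) = -544
U→V: (23)(-17) − (0)(-11) = -391
V→P: (0)(-25) − (-6)(-17) = -102
Σ = -1567
Area = |Σ|/2 = 783.5.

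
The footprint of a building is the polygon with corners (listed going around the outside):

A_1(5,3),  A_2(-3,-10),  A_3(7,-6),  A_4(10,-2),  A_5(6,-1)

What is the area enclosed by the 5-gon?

Apply the surveyor's formula: 2A = Σ (x_i·y_{i+1} − x_{i+1}·y_i), indices taken mod 5.
A_1→A_2: (5)(-10) − (-3)(3) = -41
A_2→A_3: (-3)(-6) − (7)(-10) = 88
A_3→A_4: (7)(-2) − (10)(-6) = 46
A_4→A_5: (10)(-1) − (6)(-2) = 2
A_5→A_1: (6)(3) − (5)(-1) = 23
Σ = 118
Area = |Σ|/2 = 59.

59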